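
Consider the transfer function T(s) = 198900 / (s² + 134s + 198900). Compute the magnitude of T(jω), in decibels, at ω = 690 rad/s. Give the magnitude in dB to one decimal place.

|(j690)² + 134(j690) + 198900| = |-2.772e+05 + j92460| = 2.922e+05
|T(j690)| = 198900 / 2.922e+05 = 0.68067
20 log₁₀(0.68067) = -3.34 dB

-3.3 dB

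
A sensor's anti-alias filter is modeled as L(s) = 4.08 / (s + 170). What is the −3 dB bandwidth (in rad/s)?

170 rad/s

For a single-pole low-pass, the −3 dB point is at the pole: ω = 170 rad/s.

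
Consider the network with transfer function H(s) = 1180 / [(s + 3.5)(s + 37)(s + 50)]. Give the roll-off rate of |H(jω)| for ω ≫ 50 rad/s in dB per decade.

With 0 zeros and 3 poles, the high-frequency asymptotic slope is 20 × (0 − 3) = -60 dB/decade.

-60 dB/decade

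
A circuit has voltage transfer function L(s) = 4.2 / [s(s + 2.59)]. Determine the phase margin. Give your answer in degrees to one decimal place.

61.2°

Gain crossover: |L(jω)| = 1 at ω ≈ 1.42 rad s⁻¹.
∠L(j1.42) = −90° − arctan(1.42/2.59) ≈ -118.76°
PM = 180° + (-118.76°) = 61.24°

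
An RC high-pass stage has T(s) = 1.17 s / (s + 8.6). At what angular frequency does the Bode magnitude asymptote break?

8.6 rad/s

The single real pole at s = −8.6 gives a corner at ω = 8.6 rad/s.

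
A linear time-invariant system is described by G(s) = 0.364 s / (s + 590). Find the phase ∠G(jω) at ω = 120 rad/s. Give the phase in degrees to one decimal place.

∠(j120) = 90.00°
∠(j120 + 590) = arctan(120/590) = 11.50°
∠G(j120) = 90.00° − 11.50° = 78.50°

78.5°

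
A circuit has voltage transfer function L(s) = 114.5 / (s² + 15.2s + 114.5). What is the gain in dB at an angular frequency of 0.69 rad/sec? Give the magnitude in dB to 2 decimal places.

-0.00 dB

|(j0.69)² + 15.2(j0.69) + 114.5| = |114.02 + j10.488| = 114.5
|L(j0.69)| = 114.5 / 114.5 = 0.99995
20 log₁₀(0.99995) = -0.000 dB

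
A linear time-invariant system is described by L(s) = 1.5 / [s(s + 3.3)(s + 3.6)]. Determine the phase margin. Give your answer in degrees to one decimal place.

85.8°

Gain crossover: |L(jω)| = 1 at ω ≈ 0.126 rad/s.
∠L(j0.126) = −90° − arctan(0.126/3.3) − arctan(0.126/3.6) ≈ -94.19°
PM = 180° + (-94.19°) = 85.81°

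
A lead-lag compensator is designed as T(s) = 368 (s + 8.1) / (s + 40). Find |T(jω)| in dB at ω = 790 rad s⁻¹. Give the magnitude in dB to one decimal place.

|j790 + 8.1| = √(790² + 8.1²) = 790
|j790 + 40| = √(790² + 40²) = 791
|T(j790)| = 368 × 790 / 791 = 367.55
20 log₁₀(367.55) = 51.31 dB

51.3 dB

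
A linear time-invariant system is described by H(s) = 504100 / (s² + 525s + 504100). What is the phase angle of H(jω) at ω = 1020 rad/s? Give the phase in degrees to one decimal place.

-135.0°

∠[(j1020)² + 525(j1020) + 504100] = ∠[-5.363e+05 + j5.355e+05] = 135.04°
∠H(j1020) = −135.04° = -135.04°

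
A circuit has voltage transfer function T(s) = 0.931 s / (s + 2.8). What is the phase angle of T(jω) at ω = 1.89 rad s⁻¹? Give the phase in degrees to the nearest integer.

56°

∠(j1.89) = 90.00°
∠(j1.89 + 2.8) = arctan(1.89/2.8) = 34.02°
∠T(j1.89) = 90.00° − 34.02° = 55.98°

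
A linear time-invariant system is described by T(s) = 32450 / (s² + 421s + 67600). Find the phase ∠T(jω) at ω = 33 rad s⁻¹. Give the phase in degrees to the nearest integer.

-12°

∠[(j33)² + 421(j33) + 67600] = ∠[66511 + j13893] = 11.80°
∠T(j33) = −11.80° = -11.80°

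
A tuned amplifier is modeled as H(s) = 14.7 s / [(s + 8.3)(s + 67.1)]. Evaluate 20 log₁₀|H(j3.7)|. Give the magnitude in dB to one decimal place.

|j3.7| = 3.7
|j3.7 + 8.3| = √(3.7² + 8.3²) = 9.087
|j3.7 + 67.1| = √(3.7² + 67.1²) = 67.2
|H(j3.7)| = 14.7 × 3.7 / (9.087 × 67.2) = 0.089064
20 log₁₀(0.089064) = -21.01 dB

-21.0 dB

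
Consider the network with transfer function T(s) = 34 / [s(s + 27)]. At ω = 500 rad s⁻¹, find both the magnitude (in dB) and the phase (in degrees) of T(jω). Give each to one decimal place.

|T| = -77.3 dB, ∠T = -176.9 deg

|j500 + 27| = √(500² + 27²) = 500.7
|j500| = 500
|T(j500)| = 34 / (500.7 × 500) = 0.0001358
20 log₁₀(0.0001358) = -77.34 dB
∠(j500 + 27) = arctan(500/27) = 86.91°
∠(j500) = 90.00°
∠T(j500) = − (86.91° + 90.00°) = -176.91°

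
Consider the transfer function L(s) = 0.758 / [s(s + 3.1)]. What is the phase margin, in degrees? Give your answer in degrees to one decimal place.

Gain crossover: |L(jω)| = 1 at ω ≈ 0.244 rad/sec.
∠L(j0.244) = −90° − arctan(0.244/3.1) ≈ -94.50°
PM = 180° + (-94.50°) = 85.50°

85.5°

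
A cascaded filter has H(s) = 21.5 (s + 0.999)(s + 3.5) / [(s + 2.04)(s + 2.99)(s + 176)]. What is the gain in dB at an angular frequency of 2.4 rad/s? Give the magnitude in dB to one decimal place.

-19.0 dB

|j2.4 + 0.999| = √(2.4² + 0.999²) = 2.6
|j2.4 + 3.5| = √(2.4² + 3.5²) = 4.244
|j2.4 + 2.04| = √(2.4² + 2.04²) = 3.15
|j2.4 + 2.99| = √(2.4² + 2.99²) = 3.834
|j2.4 + 176| = √(2.4² + 176²) = 176
|H(j2.4)| = 21.5 × 2.6 × 4.244 / (3.15 × 3.834 × 176) = 0.11158
20 log₁₀(0.11158) = -19.05 dB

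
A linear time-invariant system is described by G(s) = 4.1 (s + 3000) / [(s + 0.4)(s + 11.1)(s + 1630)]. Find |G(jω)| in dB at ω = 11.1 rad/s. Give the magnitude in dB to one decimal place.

|j11.1 + 3000| = √(11.1² + 3000²) = 3000
|j11.1 + 0.4| = √(11.1² + 0.4²) = 11.11
|j11.1 + 11.1| = √(11.1² + 11.1²) = 15.7
|j11.1 + 1630| = √(11.1² + 1630²) = 1630
|G(j11.1)| = 4.1 × 3000 / (11.11 × 15.7 × 1630) = 0.043278
20 log₁₀(0.043278) = -27.27 dB

-27.3 dB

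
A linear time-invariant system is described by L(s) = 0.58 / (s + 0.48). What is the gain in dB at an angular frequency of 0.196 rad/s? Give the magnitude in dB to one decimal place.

|j0.196 + 0.48| = √(0.196² + 0.48²) = 0.5185
|L(j0.196)| = 0.58 / 0.5185 = 1.1187
20 log₁₀(1.1187) = 0.97 dB

1.0 dB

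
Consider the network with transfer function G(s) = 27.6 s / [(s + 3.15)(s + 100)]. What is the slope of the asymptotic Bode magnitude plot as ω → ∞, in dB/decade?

-20 dB/decade

With 1 zero and 2 poles, the high-frequency asymptotic slope is 20 × (1 − 2) = -20 dB/decade.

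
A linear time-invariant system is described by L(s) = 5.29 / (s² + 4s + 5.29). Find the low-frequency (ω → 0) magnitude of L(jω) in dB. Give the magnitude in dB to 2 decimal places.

L(0) = 5.29 / 5.29 = 1
20 log₁₀(1) = 0.000 dB

0.00 dB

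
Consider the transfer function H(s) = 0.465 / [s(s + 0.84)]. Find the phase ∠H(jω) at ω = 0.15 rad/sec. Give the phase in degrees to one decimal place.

∠(j0.15 + 0.84) = arctan(0.15/0.84) = 10.12°
∠(j0.15) = 90.00°
∠H(j0.15) = − (10.12° + 90.00°) = -100.12°

-100.1 deg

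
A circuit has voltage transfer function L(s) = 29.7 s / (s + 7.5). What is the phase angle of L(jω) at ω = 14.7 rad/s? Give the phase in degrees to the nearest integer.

27°

∠(j14.7) = 90.00°
∠(j14.7 + 7.5) = arctan(14.7/7.5) = 62.97°
∠L(j14.7) = 90.00° − 62.97° = 27.03°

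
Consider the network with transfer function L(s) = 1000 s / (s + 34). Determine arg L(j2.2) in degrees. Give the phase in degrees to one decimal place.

86.3°

∠(j2.2) = 90.00°
∠(j2.2 + 34) = arctan(2.2/34) = 3.70°
∠L(j2.2) = 90.00° − 3.70° = 86.30°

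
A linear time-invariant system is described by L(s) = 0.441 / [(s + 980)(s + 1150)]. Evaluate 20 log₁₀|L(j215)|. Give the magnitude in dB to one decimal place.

-128.5 dB

|j215 + 980| = √(215² + 980²) = 1003
|j215 + 1150| = √(215² + 1150²) = 1170
|L(j215)| = 0.441 / (1003 × 1170) = 3.757e-07
20 log₁₀(3.757e-07) = -128.50 dB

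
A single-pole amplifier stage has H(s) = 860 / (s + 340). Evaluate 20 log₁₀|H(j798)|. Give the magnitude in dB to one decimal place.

-0.1 dB

|j798 + 340| = √(798² + 340²) = 867.4
|H(j798)| = 860 / 867.4 = 0.99145
20 log₁₀(0.99145) = -0.07 dB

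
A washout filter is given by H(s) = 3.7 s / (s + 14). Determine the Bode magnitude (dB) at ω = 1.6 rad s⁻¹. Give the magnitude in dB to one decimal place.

-7.5 dB

|j1.6| = 1.6
|j1.6 + 14| = √(1.6² + 14²) = 14.09
|H(j1.6)| = 3.7 × 1.6 / 14.09 = 0.42012
20 log₁₀(0.42012) = -7.53 dB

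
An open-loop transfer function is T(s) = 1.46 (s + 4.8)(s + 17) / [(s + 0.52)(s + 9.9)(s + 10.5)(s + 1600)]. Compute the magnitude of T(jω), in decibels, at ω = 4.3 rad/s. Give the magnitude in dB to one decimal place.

|j4.3 + 4.8| = √(4.3² + 4.8²) = 6.444
|j4.3 + 17| = √(4.3² + 17²) = 17.54
|j4.3 + 0.52| = √(4.3² + 0.52²) = 4.331
|j4.3 + 9.9| = √(4.3² + 9.9²) = 10.79
|j4.3 + 10.5| = √(4.3² + 10.5²) = 11.35
|j4.3 + 1600| = √(4.3² + 1600²) = 1600
|T(j4.3)| = 1.46 × 6.444 × 17.54 / (4.331 × 10.79 × 11.35 × 1600) = 0.0001944
20 log₁₀(0.0001944) = -74.23 dB

-74.2 dB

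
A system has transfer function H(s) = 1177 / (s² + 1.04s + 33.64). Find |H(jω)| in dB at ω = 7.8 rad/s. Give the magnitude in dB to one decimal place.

32.4 dB

|(j7.8)² + 1.04(j7.8) + 33.64| = |-27.2 + j8.112| = 28.38
|H(j7.8)| = 1177 / 28.38 = 41.467
20 log₁₀(41.467) = 32.35 dB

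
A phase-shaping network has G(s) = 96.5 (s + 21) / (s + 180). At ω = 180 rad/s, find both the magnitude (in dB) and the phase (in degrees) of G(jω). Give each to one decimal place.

|G| = 36.7 dB, ∠G = 38.3 deg

|j180 + 21| = √(180² + 21²) = 181.2
|j180 + 180| = √(180² + 180²) = 254.6
|G(j180)| = 96.5 × 181.2 / 254.6 = 68.699
20 log₁₀(68.699) = 36.74 dB
∠(j180 + 21) = arctan(180/21) = 83.35°
∠(j180 + 180) = arctan(180/180) = 45.00°
∠G(j180) = 83.35° − 45.00° = 38.35°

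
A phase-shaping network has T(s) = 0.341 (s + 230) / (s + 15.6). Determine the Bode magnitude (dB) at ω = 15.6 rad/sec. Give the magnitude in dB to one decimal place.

11.0 dB

|j15.6 + 230| = √(15.6² + 230²) = 230.5
|j15.6 + 15.6| = √(15.6² + 15.6²) = 22.06
|T(j15.6)| = 0.341 × 230.5 / 22.06 = 3.5632
20 log₁₀(3.5632) = 11.04 dB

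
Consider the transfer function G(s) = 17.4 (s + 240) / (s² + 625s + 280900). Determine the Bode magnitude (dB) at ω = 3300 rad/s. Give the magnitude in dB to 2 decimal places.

-45.47 dB

|j3300 + 240| = √(3300² + 240²) = 3309
|(j3300)² + 625(j3300) + 280900| = |-1.0609e+07 + j2.0625e+06| = 1.081e+07
|G(j3300)| = 17.4 × 3309 / 1.081e+07 = 0.0053269
20 log₁₀(0.0053269) = -45.471 dB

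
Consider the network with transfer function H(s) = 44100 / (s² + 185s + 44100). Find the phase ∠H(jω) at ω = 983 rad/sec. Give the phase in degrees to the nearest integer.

-169°

∠[(j983)² + 185(j983) + 44100] = ∠[-9.2219e+05 + j1.8186e+05] = 168.84°
∠H(j983) = −168.84° = -168.84°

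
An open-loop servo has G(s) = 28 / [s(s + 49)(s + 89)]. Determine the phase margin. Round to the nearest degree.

Gain crossover: |G(jω)| = 1 at ω ≈ 0.00642 rad/s.
∠G(j0.00642) = −90° − arctan(0.00642/49) − arctan(0.00642/89) ≈ -90.01°
PM = 180° + (-90.01°) = 89.99°

90 deg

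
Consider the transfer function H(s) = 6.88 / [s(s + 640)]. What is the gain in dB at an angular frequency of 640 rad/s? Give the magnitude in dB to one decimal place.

-98.5 dB

|j640 + 640| = √(640² + 640²) = 905.1
|j640| = 640
|H(j640)| = 6.88 / (905.1 × 640) = 1.1877e-05
20 log₁₀(1.1877e-05) = -98.51 dB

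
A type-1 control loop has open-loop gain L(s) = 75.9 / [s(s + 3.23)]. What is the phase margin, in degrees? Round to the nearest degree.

Gain crossover: |L(jω)| = 1 at ω ≈ 8.42 rad/s.
∠L(j8.42) = −90° − arctan(8.42/3.23) ≈ -159.01°
PM = 180° + (-159.01°) = 20.99°

21°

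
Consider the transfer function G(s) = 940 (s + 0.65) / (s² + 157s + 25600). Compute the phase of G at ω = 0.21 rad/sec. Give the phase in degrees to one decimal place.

∠(j0.21 + 0.65) = arctan(0.21/0.65) = 17.90°
∠[(j0.21)² + 157(j0.21) + 25600] = ∠[25600 + j32.97] = 0.07°
∠G(j0.21) = 17.90° − 0.07° = 17.83°

17.8 deg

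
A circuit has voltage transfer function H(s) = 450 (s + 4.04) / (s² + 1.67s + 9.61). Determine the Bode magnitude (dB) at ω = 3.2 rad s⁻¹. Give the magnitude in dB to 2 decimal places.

|j3.2 + 4.04| = √(3.2² + 4.04²) = 5.154
|(j3.2)² + 1.67(j3.2) + 9.61| = |-0.63 + j5.344| = 5.381
|H(j3.2)| = 450 × 5.154 / 5.381 = 431
20 log₁₀(431) = 52.690 dB

52.69 dB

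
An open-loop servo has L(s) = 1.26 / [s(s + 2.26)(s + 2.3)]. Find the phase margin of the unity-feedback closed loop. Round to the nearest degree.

78°

Gain crossover: |L(jω)| = 1 at ω ≈ 0.24 rad/s.
∠L(j0.24) = −90° − arctan(0.24/2.26) − arctan(0.24/2.3) ≈ -102.01°
PM = 180° + (-102.01°) = 77.99°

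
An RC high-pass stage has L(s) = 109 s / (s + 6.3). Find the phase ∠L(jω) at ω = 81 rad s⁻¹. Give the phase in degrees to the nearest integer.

4 deg

∠(j81) = 90.00°
∠(j81 + 6.3) = arctan(81/6.3) = 85.55°
∠L(j81) = 90.00° − 85.55° = 4.45°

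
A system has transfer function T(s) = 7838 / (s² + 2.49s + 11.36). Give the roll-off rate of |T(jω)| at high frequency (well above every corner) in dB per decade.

-40 dB/decade

With 0 zeros and 2 poles, the high-frequency asymptotic slope is 20 × (0 − 2) = -40 dB/decade.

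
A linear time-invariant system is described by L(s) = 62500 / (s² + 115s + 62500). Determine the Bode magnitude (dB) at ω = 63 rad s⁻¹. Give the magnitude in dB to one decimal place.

0.5 dB

|(j63)² + 115(j63) + 62500| = |58531 + j7245| = 5.898e+04
|L(j63)| = 62500 / 5.898e+04 = 1.0597
20 log₁₀(1.0597) = 0.50 dB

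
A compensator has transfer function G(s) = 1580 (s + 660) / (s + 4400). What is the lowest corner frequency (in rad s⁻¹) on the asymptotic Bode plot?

660 rad s⁻¹

Break frequencies occur at each pole and zero magnitude: 660 rad s⁻¹, 4400 rad s⁻¹.
The lowest is 660 rad s⁻¹.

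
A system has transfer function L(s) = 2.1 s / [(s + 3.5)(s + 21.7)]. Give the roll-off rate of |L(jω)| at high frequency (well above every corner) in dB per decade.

-20 dB/decade

With 1 zero and 2 poles, the high-frequency asymptotic slope is 20 × (1 − 2) = -20 dB/decade.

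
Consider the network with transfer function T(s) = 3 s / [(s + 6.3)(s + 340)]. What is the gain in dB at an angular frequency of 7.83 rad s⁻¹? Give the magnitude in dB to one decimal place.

-43.3 dB

|j7.83| = 7.83
|j7.83 + 6.3| = √(7.83² + 6.3²) = 10.05
|j7.83 + 340| = √(7.83² + 340²) = 340.1
|T(j7.83)| = 3 × 7.83 / (10.05 × 340.1) = 0.0068728
20 log₁₀(0.0068728) = -43.26 dB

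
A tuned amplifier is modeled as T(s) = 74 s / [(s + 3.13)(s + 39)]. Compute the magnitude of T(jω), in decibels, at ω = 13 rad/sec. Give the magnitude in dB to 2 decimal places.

|j13| = 13
|j13 + 3.13| = √(13² + 3.13²) = 13.37
|j13 + 39| = √(13² + 39²) = 41.11
|T(j13)| = 74 × 13 / (13.37 × 41.11) = 1.7501
20 log₁₀(1.7501) = 4.861 dB

4.86 dB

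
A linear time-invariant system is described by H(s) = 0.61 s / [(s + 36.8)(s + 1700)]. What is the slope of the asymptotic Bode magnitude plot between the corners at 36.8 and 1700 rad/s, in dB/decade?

In this band the factors already past their corner are: 1 differentiator zero, pole at 36.8; net slope = 0 dB/decade.

0 dB/decade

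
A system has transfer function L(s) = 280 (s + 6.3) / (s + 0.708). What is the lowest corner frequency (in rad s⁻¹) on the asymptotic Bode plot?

0.708 rad s⁻¹

Break frequencies occur at each pole and zero magnitude: 0.708 rad s⁻¹, 6.3 rad s⁻¹.
The lowest is 0.708 rad s⁻¹.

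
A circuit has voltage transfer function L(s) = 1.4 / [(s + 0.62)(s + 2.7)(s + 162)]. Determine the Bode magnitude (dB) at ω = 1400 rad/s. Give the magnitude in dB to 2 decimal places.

-185.90 dB

|j1400 + 0.62| = √(1400² + 0.62²) = 1400
|j1400 + 2.7| = √(1400² + 2.7²) = 1400
|j1400 + 162| = √(1400² + 162²) = 1409
|L(j1400)| = 1.4 / (1400 × 1400 × 1409) = 5.0682e-10
20 log₁₀(5.0682e-10) = -185.903 dB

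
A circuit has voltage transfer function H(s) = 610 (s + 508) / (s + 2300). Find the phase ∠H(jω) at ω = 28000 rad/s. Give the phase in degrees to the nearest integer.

∠(j28000 + 508) = arctan(28000/508) = 88.96°
∠(j28000 + 2300) = arctan(28000/2300) = 85.30°
∠H(j28000) = 88.96° − 85.30° = 3.66°

4 deg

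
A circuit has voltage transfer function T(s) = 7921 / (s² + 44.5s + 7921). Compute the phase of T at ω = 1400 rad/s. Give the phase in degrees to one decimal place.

∠[(j1400)² + 44.5(j1400) + 7921] = ∠[-1.9521e+06 + j62300] = 178.17°
∠T(j1400) = −178.17° = -178.17°

-178.2°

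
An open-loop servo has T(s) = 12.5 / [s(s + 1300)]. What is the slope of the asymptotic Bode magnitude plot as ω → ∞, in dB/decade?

-40 dB/decade

With 0 zeros and 2 poles, the high-frequency asymptotic slope is 20 × (0 − 2) = -40 dB/decade.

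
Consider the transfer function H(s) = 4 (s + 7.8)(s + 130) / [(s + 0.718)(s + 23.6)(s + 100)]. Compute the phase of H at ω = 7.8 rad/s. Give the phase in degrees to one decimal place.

∠(j7.8 + 7.8) = arctan(7.8/7.8) = 45.00°
∠(j7.8 + 130) = arctan(7.8/130) = 3.43°
∠(j7.8 + 0.718) = arctan(7.8/0.718) = 84.74°
∠(j7.8 + 23.6) = arctan(7.8/23.6) = 18.29°
∠(j7.8 + 100) = arctan(7.8/100) = 4.46°
∠H(j7.8) = 45.00° + 3.43° − (84.74° + 18.29° + 4.46°) = -59.06°

-59.1°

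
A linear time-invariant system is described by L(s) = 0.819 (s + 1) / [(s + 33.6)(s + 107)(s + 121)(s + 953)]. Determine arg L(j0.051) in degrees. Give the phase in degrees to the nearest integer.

∠(j0.051 + 1) = arctan(0.051/1) = 2.92°
∠(j0.051 + 33.6) = arctan(0.051/33.6) = 0.09°
∠(j0.051 + 107) = arctan(0.051/107) = 0.03°
∠(j0.051 + 121) = arctan(0.051/121) = 0.02°
∠(j0.051 + 953) = arctan(0.051/953) = 0.00°
∠L(j0.051) = 2.92° − (0.09° + 0.03° + 0.02° + 0.00°) = 2.78°

3°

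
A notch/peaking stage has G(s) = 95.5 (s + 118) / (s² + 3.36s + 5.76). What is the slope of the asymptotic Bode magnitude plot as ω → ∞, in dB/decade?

With 1 zero and 2 poles, the high-frequency asymptotic slope is 20 × (1 − 2) = -20 dB/decade.

-20 dB/decade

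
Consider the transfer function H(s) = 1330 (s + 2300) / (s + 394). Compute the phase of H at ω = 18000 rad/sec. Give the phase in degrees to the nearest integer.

-6 deg

∠(j18000 + 2300) = arctan(18000/2300) = 82.72°
∠(j18000 + 394) = arctan(18000/394) = 88.75°
∠H(j18000) = 82.72° − 88.75° = -6.03°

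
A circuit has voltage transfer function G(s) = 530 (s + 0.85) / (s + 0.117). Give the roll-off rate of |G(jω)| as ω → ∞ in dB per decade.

0 dB/decade

With 1 zero and 1 pole, the high-frequency asymptotic slope is 20 × (1 − 1) = 0 dB/decade.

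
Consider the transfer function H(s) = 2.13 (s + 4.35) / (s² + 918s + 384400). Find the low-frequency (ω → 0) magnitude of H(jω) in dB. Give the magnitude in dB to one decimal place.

-92.4 dB

H(0) = 2.13 × 4.35 / 384400 = 2.4104e-05
20 log₁₀(2.4104e-05) = -92.36 dB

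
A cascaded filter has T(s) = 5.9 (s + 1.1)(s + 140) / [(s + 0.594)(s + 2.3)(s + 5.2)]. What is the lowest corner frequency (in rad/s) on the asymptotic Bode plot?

0.594 rad/s

Break frequencies occur at each pole and zero magnitude: 0.594 rad/s, 1.1 rad/s, 2.3 rad/s, 5.2 rad/s, 140 rad/s.
The lowest is 0.594 rad/s.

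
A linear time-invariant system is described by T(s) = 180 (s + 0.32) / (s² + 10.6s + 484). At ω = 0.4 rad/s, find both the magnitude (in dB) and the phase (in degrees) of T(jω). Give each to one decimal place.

|j0.4 + 0.32| = √(0.4² + 0.32²) = 0.5122
|(j0.4)² + 10.6(j0.4) + 484| = |483.84 + j4.24| = 483.9
|T(j0.4)| = 180 × 0.5122 / 483.9 = 0.19056
20 log₁₀(0.19056) = -14.40 dB
∠(j0.4 + 0.32) = arctan(0.4/0.32) = 51.34°
∠[(j0.4)² + 10.6(j0.4) + 484] = ∠[483.84 + j4.24] = 0.50°
∠T(j0.4) = 51.34° − 0.50° = 50.84°

|T| = -14.4 dB, ∠T = 50.8°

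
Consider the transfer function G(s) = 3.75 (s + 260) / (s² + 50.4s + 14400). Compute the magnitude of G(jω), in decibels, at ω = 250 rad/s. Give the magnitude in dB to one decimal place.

-31.3 dB

|j250 + 260| = √(250² + 260²) = 360.7
|(j250)² + 50.4(j250) + 14400| = |-48100 + j12600| = 4.972e+04
|G(j250)| = 3.75 × 360.7 / 4.972e+04 = 0.027203
20 log₁₀(0.027203) = -31.31 dB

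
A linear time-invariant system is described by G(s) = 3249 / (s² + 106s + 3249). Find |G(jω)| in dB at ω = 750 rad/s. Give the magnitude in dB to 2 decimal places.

|(j750)² + 106(j750) + 3249| = |-5.5925e+05 + j79500| = 5.649e+05
|G(j750)| = 3249 / 5.649e+05 = 0.0057517
20 log₁₀(0.0057517) = -44.804 dB

-44.80 dB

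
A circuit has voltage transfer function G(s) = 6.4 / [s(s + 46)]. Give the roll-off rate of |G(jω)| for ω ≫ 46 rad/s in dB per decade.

-40 dB/decade

With 0 zeros and 2 poles, the high-frequency asymptotic slope is 20 × (0 − 2) = -40 dB/decade.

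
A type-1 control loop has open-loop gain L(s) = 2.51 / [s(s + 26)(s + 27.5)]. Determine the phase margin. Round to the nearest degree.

Gain crossover: |L(jω)| = 1 at ω ≈ 0.00351 rad/s.
∠L(j0.00351) = −90° − arctan(0.00351/26) − arctan(0.00351/27.5) ≈ -90.02°
PM = 180° + (-90.02°) = 89.98°

90°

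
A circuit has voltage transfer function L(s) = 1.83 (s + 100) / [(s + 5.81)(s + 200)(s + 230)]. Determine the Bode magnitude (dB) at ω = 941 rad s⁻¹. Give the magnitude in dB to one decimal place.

-114.1 dB

|j941 + 100| = √(941² + 100²) = 946.3
|j941 + 5.81| = √(941² + 5.81²) = 941
|j941 + 200| = √(941² + 200²) = 962
|j941 + 230| = √(941² + 230²) = 968.7
|L(j941)| = 1.83 × 946.3 / (941 × 962 × 968.7) = 1.9747e-06
20 log₁₀(1.9747e-06) = -114.09 dB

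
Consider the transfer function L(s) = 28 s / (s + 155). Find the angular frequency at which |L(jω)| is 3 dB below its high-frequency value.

155 rad/s

For a single-pole high-pass, the −3 dB point is at the pole: ω = 155 rad/s.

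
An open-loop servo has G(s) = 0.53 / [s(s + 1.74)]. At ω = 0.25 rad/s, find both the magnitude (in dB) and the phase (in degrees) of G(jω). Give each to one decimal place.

|G| = 1.6 dB, ∠G = -98.2°

|j0.25 + 1.74| = √(0.25² + 1.74²) = 1.758
|j0.25| = 0.25
|G(j0.25)| = 0.53 / (1.758 × 0.25) = 1.206
20 log₁₀(1.206) = 1.63 dB
∠(j0.25 + 1.74) = arctan(0.25/1.74) = 8.18°
∠(j0.25) = 90.00°
∠G(j0.25) = − (8.18° + 90.00°) = -98.18°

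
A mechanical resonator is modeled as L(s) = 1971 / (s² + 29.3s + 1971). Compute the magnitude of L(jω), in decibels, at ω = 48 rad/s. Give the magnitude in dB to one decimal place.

|(j48)² + 29.3(j48) + 1971| = |-333 + j1406.4| = 1445
|L(j48)| = 1971 / 1445 = 1.3637
20 log₁₀(1.3637) = 2.69 dB

2.7 dB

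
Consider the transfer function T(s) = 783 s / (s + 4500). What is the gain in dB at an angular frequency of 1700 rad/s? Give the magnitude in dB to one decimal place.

48.8 dB

|j1700| = 1700
|j1700 + 4500| = √(1700² + 4500²) = 4810
|T(j1700)| = 783 × 1700 / 4810 = 276.71
20 log₁₀(276.71) = 48.84 dB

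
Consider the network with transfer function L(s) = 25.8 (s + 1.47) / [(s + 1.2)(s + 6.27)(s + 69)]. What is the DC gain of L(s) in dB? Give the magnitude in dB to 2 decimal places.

L(0) = 25.8 × 1.47 / (1.2 × 6.27 × 69) = 0.073053
20 log₁₀(0.073053) = -22.727 dB

-22.73 dB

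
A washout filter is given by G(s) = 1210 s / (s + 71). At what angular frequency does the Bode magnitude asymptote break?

71 rad/s

The single real pole at s = −71 gives a corner at ω = 71 rad/s.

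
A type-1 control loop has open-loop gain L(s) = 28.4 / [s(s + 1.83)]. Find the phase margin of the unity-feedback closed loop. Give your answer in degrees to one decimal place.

Gain crossover: |L(jω)| = 1 at ω ≈ 5.17 rad/sec.
∠L(j5.17) = −90° − arctan(5.17/1.83) ≈ -160.52°
PM = 180° + (-160.52°) = 19.48°

19.5°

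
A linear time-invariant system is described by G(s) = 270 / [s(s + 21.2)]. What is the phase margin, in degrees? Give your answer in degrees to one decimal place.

62.0°

Gain crossover: |G(jω)| = 1 at ω ≈ 11.2 rad/s.
∠G(j11.2) = −90° − arctan(11.2/21.2) ≈ -117.95°
PM = 180° + (-117.95°) = 62.05°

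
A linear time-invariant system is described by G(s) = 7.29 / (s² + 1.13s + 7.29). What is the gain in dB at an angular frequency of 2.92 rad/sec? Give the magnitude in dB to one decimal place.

|(j2.92)² + 1.13(j2.92) + 7.29| = |-1.2364 + j3.2996| = 3.524
|G(j2.92)| = 7.29 / 3.524 = 2.0689
20 log₁₀(2.0689) = 6.31 dB

6.3 dB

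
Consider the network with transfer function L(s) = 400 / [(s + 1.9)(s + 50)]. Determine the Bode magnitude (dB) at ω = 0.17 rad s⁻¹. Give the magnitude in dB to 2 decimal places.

|j0.17 + 1.9| = √(0.17² + 1.9²) = 1.908
|j0.17 + 50| = √(0.17² + 50²) = 50
|L(j0.17)| = 400 / (1.908 × 50) = 4.1937
20 log₁₀(4.1937) = 12.452 dB

12.45 dB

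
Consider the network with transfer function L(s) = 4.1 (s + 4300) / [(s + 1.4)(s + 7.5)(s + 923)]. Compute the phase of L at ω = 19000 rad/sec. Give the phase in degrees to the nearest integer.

∠(j19000 + 4300) = arctan(19000/4300) = 77.25°
∠(j19000 + 1.4) = arctan(19000/1.4) = 90.00°
∠(j19000 + 7.5) = arctan(19000/7.5) = 89.98°
∠(j19000 + 923) = arctan(19000/923) = 87.22°
∠L(j19000) = 77.25° − (90.00° + 89.98° + 87.22°) = -189.94°

-190 deg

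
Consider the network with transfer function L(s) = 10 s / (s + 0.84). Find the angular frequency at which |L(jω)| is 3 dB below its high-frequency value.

0.84 rad/s

For a single-pole high-pass, the −3 dB point is at the pole: ω = 0.84 rad/s.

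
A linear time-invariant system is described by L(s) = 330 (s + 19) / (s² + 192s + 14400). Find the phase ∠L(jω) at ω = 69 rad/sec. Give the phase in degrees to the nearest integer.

∠(j69 + 19) = arctan(69/19) = 74.60°
∠[(j69)² + 192(j69) + 14400] = ∠[9639 + j13248] = 53.96°
∠L(j69) = 74.60° − 53.96° = 20.64°

21 deg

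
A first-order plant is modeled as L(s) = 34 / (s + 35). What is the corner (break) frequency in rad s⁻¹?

The single real pole at s = −35 gives a corner at ω = 35 rad s⁻¹.

35 rad s⁻¹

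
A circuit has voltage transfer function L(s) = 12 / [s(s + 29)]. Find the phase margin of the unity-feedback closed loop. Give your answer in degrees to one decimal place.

Gain crossover: |L(jω)| = 1 at ω ≈ 0.414 rad/s.
∠L(j0.414) = −90° − arctan(0.414/29) ≈ -90.82°
PM = 180° + (-90.82°) = 89.18°

89.2°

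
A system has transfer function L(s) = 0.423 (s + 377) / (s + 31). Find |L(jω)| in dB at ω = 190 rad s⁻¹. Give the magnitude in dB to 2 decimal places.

|j190 + 377| = √(190² + 377²) = 422.2
|j190 + 31| = √(190² + 31²) = 192.5
|L(j190)| = 0.423 × 422.2 / 192.5 = 0.92762
20 log₁₀(0.92762) = -0.653 dB

-0.65 dB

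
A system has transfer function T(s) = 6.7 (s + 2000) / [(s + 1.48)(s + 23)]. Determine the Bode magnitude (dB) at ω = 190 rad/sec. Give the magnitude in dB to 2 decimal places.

-8.63 dB

|j190 + 2000| = √(190² + 2000²) = 2009
|j190 + 1.48| = √(190² + 1.48²) = 190
|j190 + 23| = √(190² + 23²) = 191.4
|T(j190)| = 6.7 × 2009 / (190 × 191.4) = 0.37015
20 log₁₀(0.37015) = -8.632 dB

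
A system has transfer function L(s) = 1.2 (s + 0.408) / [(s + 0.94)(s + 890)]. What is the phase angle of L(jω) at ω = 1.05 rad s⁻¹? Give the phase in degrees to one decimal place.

∠(j1.05 + 0.408) = arctan(1.05/0.408) = 68.77°
∠(j1.05 + 0.94) = arctan(1.05/0.94) = 48.16°
∠(j1.05 + 890) = arctan(1.05/890) = 0.07°
∠L(j1.05) = 68.77° − (48.16° + 0.07°) = 20.53°

20.5 deg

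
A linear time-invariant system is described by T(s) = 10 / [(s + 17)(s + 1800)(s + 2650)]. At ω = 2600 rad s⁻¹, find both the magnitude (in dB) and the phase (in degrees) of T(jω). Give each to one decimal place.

|T| = -189.7 dB, ∠T = -189.4°

|j2600 + 17| = √(2600² + 17²) = 2600
|j2600 + 1800| = √(2600² + 1800²) = 3162
|j2600 + 2650| = √(2600² + 2650²) = 3712
|T(j2600)| = 10 / (2600 × 3162 × 3712) = 3.2761e-10
20 log₁₀(3.2761e-10) = -189.69 dB
∠(j2600 + 17) = arctan(2600/17) = 89.63°
∠(j2600 + 1800) = arctan(2600/1800) = 55.30°
∠(j2600 + 2650) = arctan(2600/2650) = 44.45°
∠T(j2600) = − (89.63° + 55.30° + 44.45°) = -189.38°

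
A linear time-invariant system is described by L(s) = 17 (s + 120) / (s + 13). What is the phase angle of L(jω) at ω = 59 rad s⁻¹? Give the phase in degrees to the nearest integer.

-51°

∠(j59 + 120) = arctan(59/120) = 26.18°
∠(j59 + 13) = arctan(59/13) = 77.57°
∠L(j59) = 26.18° − 77.57° = -51.39°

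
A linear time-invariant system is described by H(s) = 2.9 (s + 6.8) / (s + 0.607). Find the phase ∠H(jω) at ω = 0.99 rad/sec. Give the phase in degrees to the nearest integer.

∠(j0.99 + 6.8) = arctan(0.99/6.8) = 8.28°
∠(j0.99 + 0.607) = arctan(0.99/0.607) = 58.49°
∠H(j0.99) = 8.28° − 58.49° = -50.20°

-50°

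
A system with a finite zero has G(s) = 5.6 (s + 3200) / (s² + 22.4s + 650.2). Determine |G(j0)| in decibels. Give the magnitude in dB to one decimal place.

28.8 dB

G(0) = 5.6 × 3200 / 650.2 = 27.561
20 log₁₀(27.561) = 28.81 dB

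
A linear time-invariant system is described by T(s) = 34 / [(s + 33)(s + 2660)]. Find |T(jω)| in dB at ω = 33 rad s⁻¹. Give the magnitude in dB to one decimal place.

|j33 + 33| = √(33² + 33²) = 46.67
|j33 + 2660| = √(33² + 2660²) = 2660
|T(j33)| = 34 / (46.67 × 2660) = 0.00027386
20 log₁₀(0.00027386) = -71.25 dB

-71.2 dB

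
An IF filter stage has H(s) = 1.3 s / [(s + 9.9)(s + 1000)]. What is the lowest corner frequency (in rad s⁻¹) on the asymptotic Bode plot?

9.9 rad s⁻¹

Break frequencies occur at each pole and zero magnitude: 9.9 rad s⁻¹, 1000 rad s⁻¹.
The lowest is 9.9 rad s⁻¹.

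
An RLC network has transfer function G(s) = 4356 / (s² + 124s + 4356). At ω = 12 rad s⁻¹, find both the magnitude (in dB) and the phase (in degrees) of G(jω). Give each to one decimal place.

|G| = -0.2 dB, ∠G = -19.5°

|(j12)² + 124(j12) + 4356| = |4212 + j1488| = 4467
|G(j12)| = 4356 / 4467 = 0.97513
20 log₁₀(0.97513) = -0.22 dB
∠[(j12)² + 124(j12) + 4356] = ∠[4212 + j1488] = 19.46°
∠G(j12) = −19.46° = -19.46°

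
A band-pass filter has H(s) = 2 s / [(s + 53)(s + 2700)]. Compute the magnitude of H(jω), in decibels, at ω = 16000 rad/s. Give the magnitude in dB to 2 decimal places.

-78.18 dB

|j16000| = 1.6e+04
|j16000 + 53| = √(16000² + 53²) = 1.6e+04
|j16000 + 2700| = √(16000² + 2700²) = 1.623e+04
|H(j16000)| = 2 × 1.6e+04 / (1.6e+04 × 1.623e+04) = 0.00012326
20 log₁₀(0.00012326) = -78.184 dB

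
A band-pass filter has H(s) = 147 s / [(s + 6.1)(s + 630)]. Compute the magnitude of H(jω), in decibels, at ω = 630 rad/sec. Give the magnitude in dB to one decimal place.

|j630| = 630
|j630 + 6.1| = √(630² + 6.1²) = 630
|j630 + 630| = √(630² + 630²) = 891
|H(j630)| = 147 × 630 / (630 × 891) = 0.16498
20 log₁₀(0.16498) = -15.65 dB

-15.7 dB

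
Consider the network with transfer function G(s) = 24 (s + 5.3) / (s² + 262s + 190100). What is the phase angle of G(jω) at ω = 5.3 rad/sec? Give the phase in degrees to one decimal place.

44.6°

∠(j5.3 + 5.3) = arctan(5.3/5.3) = 45.00°
∠[(j5.3)² + 262(j5.3) + 190100] = ∠[1.9007e+05 + j1388.6] = 0.42°
∠G(j5.3) = 45.00° − 0.42° = 44.58°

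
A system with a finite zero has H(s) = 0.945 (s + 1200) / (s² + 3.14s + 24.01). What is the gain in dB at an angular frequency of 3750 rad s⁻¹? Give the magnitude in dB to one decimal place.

-71.5 dB

|j3750 + 1200| = √(3750² + 1200²) = 3937
|(j3750)² + 3.14(j3750) + 24.01| = |-1.4062e+07 + j11775| = 1.406e+07
|H(j3750)| = 0.945 × 3937 / 1.406e+07 = 0.00026459
20 log₁₀(0.00026459) = -71.55 dB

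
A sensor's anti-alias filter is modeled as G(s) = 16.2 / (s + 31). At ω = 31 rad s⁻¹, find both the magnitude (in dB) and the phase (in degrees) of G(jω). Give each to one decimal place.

|j31 + 31| = √(31² + 31²) = 43.84
|G(j31)| = 16.2 / 43.84 = 0.36952
20 log₁₀(0.36952) = -8.65 dB
∠(j31 + 31) = arctan(31/31) = 45.00°
∠G(j31) = −45.00° = -45.00°

|G| = -8.6 dB, ∠G = -45.0 deg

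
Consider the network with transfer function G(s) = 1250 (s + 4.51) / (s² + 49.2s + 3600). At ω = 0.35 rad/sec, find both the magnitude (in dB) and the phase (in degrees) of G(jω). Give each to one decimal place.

|G| = 3.9 dB, ∠G = 4.2 deg

|j0.35 + 4.51| = √(0.35² + 4.51²) = 4.524
|(j0.35)² + 49.2(j0.35) + 3600| = |3599.9 + j17.22| = 3600
|G(j0.35)| = 1250 × 4.524 / 3600 = 1.5707
20 log₁₀(1.5707) = 3.92 dB
∠(j0.35 + 4.51) = arctan(0.35/4.51) = 4.44°
∠[(j0.35)² + 49.2(j0.35) + 3600] = ∠[3599.9 + j17.22] = 0.27°
∠G(j0.35) = 4.44° − 0.27° = 4.16°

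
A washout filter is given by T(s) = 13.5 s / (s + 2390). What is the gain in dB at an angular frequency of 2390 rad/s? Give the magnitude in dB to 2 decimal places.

|j2390| = 2390
|j2390 + 2390| = √(2390² + 2390²) = 3380
|T(j2390)| = 13.5 × 2390 / 3380 = 9.5459
20 log₁₀(9.5459) = 19.596 dB

19.60 dB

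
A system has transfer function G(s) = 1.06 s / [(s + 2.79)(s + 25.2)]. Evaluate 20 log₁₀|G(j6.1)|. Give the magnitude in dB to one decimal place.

|j6.1| = 6.1
|j6.1 + 2.79| = √(6.1² + 2.79²) = 6.708
|j6.1 + 25.2| = √(6.1² + 25.2²) = 25.93
|G(j6.1)| = 1.06 × 6.1 / (6.708 × 25.93) = 0.037179
20 log₁₀(0.037179) = -28.59 dB

-28.6 dB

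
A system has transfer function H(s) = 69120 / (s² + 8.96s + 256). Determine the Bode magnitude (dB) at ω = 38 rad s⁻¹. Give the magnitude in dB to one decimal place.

35.0 dB

|(j38)² + 8.96(j38) + 256| = |-1188 + j340.48| = 1236
|H(j38)| = 69120 / 1236 = 55.93
20 log₁₀(55.93) = 34.95 dB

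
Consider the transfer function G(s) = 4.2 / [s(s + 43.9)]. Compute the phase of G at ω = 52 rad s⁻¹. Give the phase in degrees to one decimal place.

-139.8°

∠(j52 + 43.9) = arctan(52/43.9) = 49.83°
∠(j52) = 90.00°
∠G(j52) = − (49.83° + 90.00°) = -139.83°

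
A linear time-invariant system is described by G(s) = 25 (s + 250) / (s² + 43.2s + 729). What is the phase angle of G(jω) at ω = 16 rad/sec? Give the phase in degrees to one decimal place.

∠(j16 + 250) = arctan(16/250) = 3.66°
∠[(j16)² + 43.2(j16) + 729] = ∠[473 + j691.2] = 55.62°
∠G(j16) = 3.66° − 55.62° = -51.95°

-52.0°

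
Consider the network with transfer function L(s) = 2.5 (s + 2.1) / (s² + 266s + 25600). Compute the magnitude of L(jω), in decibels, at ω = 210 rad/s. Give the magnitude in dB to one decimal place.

|j210 + 2.1| = √(210² + 2.1²) = 210
|(j210)² + 266(j210) + 25600| = |-18500 + j55860| = 5.884e+04
|L(j210)| = 2.5 × 210 / 5.884e+04 = 0.0089224
20 log₁₀(0.0089224) = -40.99 dB

-41.0 dB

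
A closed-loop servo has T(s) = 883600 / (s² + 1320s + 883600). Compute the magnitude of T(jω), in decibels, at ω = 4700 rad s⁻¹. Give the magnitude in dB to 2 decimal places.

-27.96 dB

|(j4700)² + 1320(j4700) + 883600| = |-2.1206e+07 + j6.204e+06| = 2.21e+07
|T(j4700)| = 883600 / 2.21e+07 = 0.03999
20 log₁₀(0.03999) = -27.961 dB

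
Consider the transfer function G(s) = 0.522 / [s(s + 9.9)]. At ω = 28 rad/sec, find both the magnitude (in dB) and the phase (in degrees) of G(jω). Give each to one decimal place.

|j28 + 9.9| = √(28² + 9.9²) = 29.7
|j28| = 28
|G(j28)| = 0.522 / (29.7 × 28) = 0.00062773
20 log₁₀(0.00062773) = -64.04 dB
∠(j28 + 9.9) = arctan(28/9.9) = 70.53°
∠(j28) = 90.00°
∠G(j28) = − (70.53° + 90.00°) = -160.53°

|G| = -64.0 dB, ∠G = -160.5 deg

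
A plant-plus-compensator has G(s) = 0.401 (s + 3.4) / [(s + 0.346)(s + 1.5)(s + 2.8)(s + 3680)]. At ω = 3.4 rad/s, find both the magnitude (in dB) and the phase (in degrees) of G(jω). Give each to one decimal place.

|j3.4 + 3.4| = √(3.4² + 3.4²) = 4.808
|j3.4 + 0.346| = √(3.4² + 0.346²) = 3.418
|j3.4 + 1.5| = √(3.4² + 1.5²) = 3.716
|j3.4 + 2.8| = √(3.4² + 2.8²) = 4.405
|j3.4 + 3680| = √(3.4² + 3680²) = 3680
|G(j3.4)| = 0.401 × 4.808 / (3.418 × 3.716 × 4.405 × 3680) = 9.3665e-06
20 log₁₀(9.3665e-06) = -100.57 dB
∠(j3.4 + 3.4) = arctan(3.4/3.4) = 45.00°
∠(j3.4 + 0.346) = arctan(3.4/0.346) = 84.19°
∠(j3.4 + 1.5) = arctan(3.4/1.5) = 66.19°
∠(j3.4 + 2.8) = arctan(3.4/2.8) = 50.53°
∠(j3.4 + 3680) = arctan(3.4/3680) = 0.05°
∠G(j3.4) = 45.00° − (84.19° + 66.19° + 50.53° + 0.05°) = -155.96°

|G| = -100.6 dB, ∠G = -156.0°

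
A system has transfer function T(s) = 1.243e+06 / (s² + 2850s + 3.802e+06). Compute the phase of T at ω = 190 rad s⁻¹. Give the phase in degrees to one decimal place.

∠[(j190)² + 2850(j190) + 3.802e+06] = ∠[3.7659e+06 + j5.415e+05] = 8.18°
∠T(j190) = −8.18° = -8.18°

-8.2°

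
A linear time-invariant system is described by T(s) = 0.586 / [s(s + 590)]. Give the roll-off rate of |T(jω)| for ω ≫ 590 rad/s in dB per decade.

-40 dB/decade

With 0 zeros and 2 poles, the high-frequency asymptotic slope is 20 × (0 − 2) = -40 dB/decade.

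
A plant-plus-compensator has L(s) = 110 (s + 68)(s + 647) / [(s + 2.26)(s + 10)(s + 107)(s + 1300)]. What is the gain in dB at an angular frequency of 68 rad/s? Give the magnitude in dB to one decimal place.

|j68 + 68| = √(68² + 68²) = 96.17
|j68 + 647| = √(68² + 647²) = 650.6
|j68 + 2.26| = √(68² + 2.26²) = 68.04
|j68 + 10| = √(68² + 10²) = 68.73
|j68 + 107| = √(68² + 107²) = 126.8
|j68 + 1300| = √(68² + 1300²) = 1302
|L(j68)| = 110 × 96.17 × 650.6 / (68.04 × 68.73 × 126.8 × 1302) = 0.008917
20 log₁₀(0.008917) = -41.00 dB

-41.0 dB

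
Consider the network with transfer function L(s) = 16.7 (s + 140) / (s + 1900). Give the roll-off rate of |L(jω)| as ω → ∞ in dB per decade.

0 dB/decade

With 1 zero and 1 pole, the high-frequency asymptotic slope is 20 × (1 − 1) = 0 dB/decade.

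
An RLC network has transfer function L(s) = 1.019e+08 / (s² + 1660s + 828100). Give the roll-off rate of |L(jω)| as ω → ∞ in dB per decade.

With 0 zeros and 2 poles, the high-frequency asymptotic slope is 20 × (0 − 2) = -40 dB/decade.

-40 dB/decade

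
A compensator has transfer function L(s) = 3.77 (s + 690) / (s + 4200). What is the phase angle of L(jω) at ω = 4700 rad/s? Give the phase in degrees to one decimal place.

∠(j4700 + 690) = arctan(4700/690) = 81.65°
∠(j4700 + 4200) = arctan(4700/4200) = 48.22°
∠L(j4700) = 81.65° − 48.22° = 33.43°

33.4°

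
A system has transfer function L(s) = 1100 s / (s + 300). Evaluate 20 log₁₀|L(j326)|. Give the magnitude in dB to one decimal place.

58.2 dB

|j326| = 326
|j326 + 300| = √(326² + 300²) = 443
|L(j326)| = 1100 × 326 / 443 = 809.43
20 log₁₀(809.43) = 58.16 dB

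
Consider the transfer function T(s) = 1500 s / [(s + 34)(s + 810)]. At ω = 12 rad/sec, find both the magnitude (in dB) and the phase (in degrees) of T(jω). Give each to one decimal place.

|T| = -4.2 dB, ∠T = 69.7°

|j12| = 12
|j12 + 34| = √(12² + 34²) = 36.06
|j12 + 810| = √(12² + 810²) = 810.1
|T(j12)| = 1500 × 12 / (36.06 × 810.1) = 0.61627
20 log₁₀(0.61627) = -4.20 dB
∠(j12) = 90.00°
∠(j12 + 34) = arctan(12/34) = 19.44°
∠(j12 + 810) = arctan(12/810) = 0.85°
∠T(j12) = 90.00° − (19.44° + 0.85°) = 69.71°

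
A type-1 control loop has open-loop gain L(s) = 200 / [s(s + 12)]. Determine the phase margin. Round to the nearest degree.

45°

Gain crossover: |L(jω)| = 1 at ω ≈ 11.9 rad/s.
∠L(j11.9) = −90° − arctan(11.9/12) ≈ -134.65°
PM = 180° + (-134.65°) = 45.35°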